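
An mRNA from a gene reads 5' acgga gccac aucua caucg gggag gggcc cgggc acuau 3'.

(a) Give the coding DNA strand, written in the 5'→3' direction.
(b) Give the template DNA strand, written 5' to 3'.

(a) The coding strand matches the mRNA with U→T.
(b) The template strand is the reverse complement of the coding strand.

(a) 5'-ACGGAGCCACATCTACATCGGGGAGGGGCCCGGGCACTAT-3'
(b) 5'-ATAGTGCCCGGGCCCCTCCCCGATGTAGATGTGGCTCCGT-3'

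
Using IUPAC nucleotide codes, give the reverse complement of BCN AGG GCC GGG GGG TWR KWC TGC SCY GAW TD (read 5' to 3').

Standard pairs A↔T, G↔C; ambiguity codes pair R↔Y, K↔M, W↔W, S↔S, B↔V, D↔H, N↔N. Complement (VGNTCCCGGCCCCCCAWYMWGACGSGRCTWAH), then reverse for 5'→3'.

5'-HAWTCRGSGCAGWMYWACCCCCCGGCCCTNGV-3'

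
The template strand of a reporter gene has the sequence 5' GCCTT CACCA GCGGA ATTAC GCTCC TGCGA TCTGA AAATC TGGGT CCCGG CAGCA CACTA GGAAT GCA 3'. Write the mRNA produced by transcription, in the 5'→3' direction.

5'-UGCAUUCCUAGUGUGCUGCCGGGACCCAGAUUUUCAGAUCGCAGGAGCGUAAUUCCGCUGGUGAAGGC-3'

The mRNA has the sequence of the coding strand (reverse complement of the template) with T→U. Reverse complement of GCCTTCACCAGCGGAATTACGCTCCTGCGATCTGAAAATCTGGGTCCCGGCAGCACACTAGGAATGCA is TGCATTCCTAGTGTGCTGCCGGGACCCAGATTTTCAGATCGCAGGAGCGTAATTCCGCTGGTGAAGGC; then T→U.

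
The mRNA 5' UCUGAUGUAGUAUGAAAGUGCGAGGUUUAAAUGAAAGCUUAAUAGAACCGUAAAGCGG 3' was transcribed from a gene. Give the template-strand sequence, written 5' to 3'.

Replace U with T to get the coding DNA strand: TCTGATGTAGTATGAAAGTGCGAGGTTTAAATGAAAGCTTAATAGAACCGTAAAGCGG. The template strand is its reverse complement (complement AGACTACATCATACTTTCACGCTCCAAATTTACTTTCGAATTATCTTGGCATTTCGCC, then reverse).

5'-CCGCTTTACGGTTCTATTAAGCTTTCATTTAAACCTCGCACTTTCATACTACATCAGA-3'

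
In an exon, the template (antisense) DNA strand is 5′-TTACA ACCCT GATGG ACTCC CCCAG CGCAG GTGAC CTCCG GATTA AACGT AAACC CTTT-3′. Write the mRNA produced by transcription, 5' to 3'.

5'-AAAGGGUUUACGUUUAAUCCGGAGGUCACCUGCGCUGGGGGAGUCCAUCAGGGUUGUAA-3'

RNA polymerase reads the template 3'→5' and synthesizes mRNA 5'→3' by base-pairing (A→U, T→A, G↔C). The complement of the template is AATGTTGGGACTACCTGAGGGGGTCGCGTCCACTGGAGGCCTAATTTGCATTTGGGAAA; antiparallel, so 5'→3' the coding strand is AAAGGGTTTACGTTTAATCCGGAGGTCACCTGCGCTGGGGGAGTCCATCAGGGTTGTAA. Replace T with U for the mRNA.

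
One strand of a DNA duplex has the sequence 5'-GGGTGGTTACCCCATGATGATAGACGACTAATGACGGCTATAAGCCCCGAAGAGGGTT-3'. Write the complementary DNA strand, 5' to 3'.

Pairing A↔T and G↔C gives CCCACCAATGGGGTACTACTATCTGCTGATTACTGCCGATATTCGGGGCTTCTCCCAA, running 3'→5'. Reverse for the 5'→3' convention.

5′-AACCCTCTTCGGGGCTTATAGCCGTCATTAGTCGTCTATCATCATGGGGTAACCACCC-3′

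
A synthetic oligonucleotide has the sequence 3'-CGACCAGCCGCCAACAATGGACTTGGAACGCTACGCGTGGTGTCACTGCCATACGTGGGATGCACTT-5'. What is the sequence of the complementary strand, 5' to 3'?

5'-GCTGGTCGGCGGTTGTTACCTGAACCTTGCGATGCGCACCACAGTGACGGTATGCACCCTACGTGAA-3'

The strand is given 3'→5', so its complement runs 5'→3' in the same left-to-right order: pair each base A↔T, G↔C.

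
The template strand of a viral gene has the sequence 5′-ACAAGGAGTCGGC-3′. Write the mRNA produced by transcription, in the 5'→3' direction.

5'-GCCGACUCCUUGU-3'

The mRNA has the sequence of the coding strand (reverse complement of the template) with T→U. Reverse complement of ACAAGGAGTCGGC is GCCGACTCCTTGT; then T→U.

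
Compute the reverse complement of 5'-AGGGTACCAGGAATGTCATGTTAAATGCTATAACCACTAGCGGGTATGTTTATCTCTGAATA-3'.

Reading the sequence 3'→5' and pairing each base (A↔T, G↔C) gives the reverse complement directly.

5'-TATTCAGAGATAAACATACCCGCTAGTGGTTATAGCATTTAACATGACATTCCTGGTACCCT-3'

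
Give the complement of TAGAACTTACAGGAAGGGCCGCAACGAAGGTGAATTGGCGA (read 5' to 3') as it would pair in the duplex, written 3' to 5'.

3′-ATCTTGAATGTCCTTCCCGGCGTTGCTTCCACTTAACCGCT-5′

Base-pairing A↔T, G↔C gives the complement. The complementary strand is antiparallel, so paired with a 5'→3' strand it runs 3'→5'.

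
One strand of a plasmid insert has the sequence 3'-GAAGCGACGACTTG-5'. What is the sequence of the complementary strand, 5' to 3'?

5'-CTTCGCTGCTGAAC-3'

The strand is given 3'→5', so its complement runs 5'→3' in the same left-to-right order: pair each base A↔T, G↔C.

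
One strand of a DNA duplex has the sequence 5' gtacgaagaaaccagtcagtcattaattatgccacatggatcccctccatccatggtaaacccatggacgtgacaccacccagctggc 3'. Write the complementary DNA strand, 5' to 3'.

Pairing A↔T and G↔C gives CATGCTTCTTTGGTCAGTCAGTAATTAATACGGTGTACCTAGGGGAGGTAGGTACCATTTGGGTACCTGCACTGTGGTGGGTCGACCG, running 3'→5'. Reverse for the 5'→3' convention.

5′-GCCAGCTGGGTGGTGTCACGTCCATGGGTTTACCATGGATGGAGGGGATCCATGTGGCATAATTAATGACTGACTGGTTTCTTCGTAC-3′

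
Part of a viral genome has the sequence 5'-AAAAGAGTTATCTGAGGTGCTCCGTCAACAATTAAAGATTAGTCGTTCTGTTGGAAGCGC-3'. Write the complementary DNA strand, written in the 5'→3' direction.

5'-GCGCTTCCAACAGAACGACTAATCTTTAATTGTTGACGGAGCACCTCAGATAACTCTTTT-3'

Pairing A↔T and G↔C gives TTTTCTCAATAGACTCCACGAGGCAGTTGTTAATTTCTAATCAGCAAGACAACCTTCGCG, running 3'→5'. Reverse for the 5'→3' convention.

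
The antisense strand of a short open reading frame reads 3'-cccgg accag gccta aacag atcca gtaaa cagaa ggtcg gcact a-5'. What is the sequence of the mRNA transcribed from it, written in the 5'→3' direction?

5′-GGGCCUGGUCCGGAUUUGUCUAGGUCAUUUGUCUUCCAGCCGUGAU-3′

Reading the template 3'→5' as shown, RNA polymerase pairs each base (A→U, T→A, G↔C) to build mRNA 5'→3' directly.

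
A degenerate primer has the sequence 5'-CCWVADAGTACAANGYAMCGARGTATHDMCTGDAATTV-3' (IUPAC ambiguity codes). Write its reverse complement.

5'-BAATTHCAGKHDATACYTCGKTRCNTTGTACTHTBWGG-3'

Standard pairs A↔T, G↔C; ambiguity codes pair R↔Y, M↔K, W↔W, D↔H, V↔B, N↔N. Complement (GGWBTHTCATGTTNCRTKGCTYCATADHKGACHTTAAB), then reverse for 5'→3'.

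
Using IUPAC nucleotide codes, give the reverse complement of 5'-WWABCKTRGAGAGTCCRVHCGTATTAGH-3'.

5′-DCTAATACGDBYGGACTCTCYAMGVTWW-3′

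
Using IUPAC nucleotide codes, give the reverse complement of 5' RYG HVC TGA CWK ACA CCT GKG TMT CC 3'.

5'-GGAKACMCAGGTGTMWGTCAGBDCRY-3'

Standard pairs A↔T, G↔C; ambiguity codes pair R↔Y, M↔K, W↔W, H↔D, V↔B. Complement (YRCDBGACTGWMTGTGGACMCAKAGG), then reverse for 5'→3'.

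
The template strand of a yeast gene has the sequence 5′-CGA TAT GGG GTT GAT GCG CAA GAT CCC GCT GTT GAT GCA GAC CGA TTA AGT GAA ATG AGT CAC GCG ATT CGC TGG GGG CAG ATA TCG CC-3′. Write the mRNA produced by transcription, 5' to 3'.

5′-GGCGAUAUCUGCCCCCAGCGAAUCGCGUGACUCAUUUCACUUAAUCGGUCUGCAUCAACAGCGGGAUCUUGCGCAUCAACCCCAUAUCG-3′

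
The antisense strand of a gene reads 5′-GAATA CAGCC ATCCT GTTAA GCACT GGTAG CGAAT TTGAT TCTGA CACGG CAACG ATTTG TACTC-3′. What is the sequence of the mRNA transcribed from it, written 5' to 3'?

The mRNA has the sequence of the coding strand (reverse complement of the template) with T→U. Reverse complement of GAATACAGCCATCCTGTTAAGCACTGGTAGCGAATTTGATTCTGACACGGCAACGATTTGTACTC is GAGTACAAATCGTTGCCGTGTCAGAATCAAATTCGCTACCAGTGCTTAACAGGATGGCTGTATTC; then T→U.

5'-GAGUACAAAUCGUUGCCGUGUCAGAAUCAAAUUCGCUACCAGUGCUUAACAGGAUGGCUGUAUUC-3'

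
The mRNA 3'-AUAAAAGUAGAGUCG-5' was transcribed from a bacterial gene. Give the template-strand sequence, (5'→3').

5'-TATTTTCATCTCAGC-3'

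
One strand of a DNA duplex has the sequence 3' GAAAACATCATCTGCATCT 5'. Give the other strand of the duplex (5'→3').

5'-CTTTTGTAGTAGACGTAGA-3'

The strand is given 3'→5', so its complement runs 5'→3' in the same left-to-right order: pair each base A↔T, G↔C.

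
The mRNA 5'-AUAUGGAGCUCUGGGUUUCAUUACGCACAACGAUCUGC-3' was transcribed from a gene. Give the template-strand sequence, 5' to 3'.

Replace U with T to get the coding DNA strand: ATATGGAGCTCTGGGTTTCATTACGCACAACGATCTGC. The template strand is its reverse complement (complement TATACCTCGAGACCCAAAGTAATGCGTGTTGCTAGACG, then reverse).

5'-GCAGATCGTTGTGCGTAATGAAACCCAGAGCTCCATAT-3'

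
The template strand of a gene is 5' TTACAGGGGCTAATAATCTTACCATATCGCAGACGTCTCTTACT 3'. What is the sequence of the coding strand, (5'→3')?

The coding strand is complementary and antiparallel to the template: take the complement (A↔T, G↔C) and reverse.

5'-AGTAAGAGACGTCTGCGATATGGTAAGATTATTAGCCCCTGTAA-3'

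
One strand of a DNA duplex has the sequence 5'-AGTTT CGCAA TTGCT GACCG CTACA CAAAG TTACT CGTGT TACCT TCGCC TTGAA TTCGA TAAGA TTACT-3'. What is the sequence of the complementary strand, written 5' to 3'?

5′-AGTAATCTTATCGAATTCAAGGCGAAGGTAACACGAGTAACTTTGTGTAGCGGTCAGCAATTGCGAAACT-3′

Pairing A↔T and G↔C gives TCAAAGCGTTAACGACTGGCGATGTGTTTCAATGAGCACAATGGAAGCGGAACTTAAGCTATTCTAATGA, running 3'→5'. Reverse for the 5'→3' convention.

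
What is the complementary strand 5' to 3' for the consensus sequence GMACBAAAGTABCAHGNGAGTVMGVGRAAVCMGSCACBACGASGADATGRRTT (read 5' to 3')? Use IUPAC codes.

5'-AAYYCATHTCSTCGTVGTGSCKGBTTYCBCKBACTCNCDTGVTACTTTVGTKC-3'

Standard pairs A↔T, G↔C; ambiguity codes pair R↔Y, M↔K, S↔S, B↔V, D↔H, N↔N. Complement (CKTGVTTTCATVGTDCNCTCABKCBCYTTBGKCSGTGVTGCTSCTHTACYYAA), then reverse for 5'→3'.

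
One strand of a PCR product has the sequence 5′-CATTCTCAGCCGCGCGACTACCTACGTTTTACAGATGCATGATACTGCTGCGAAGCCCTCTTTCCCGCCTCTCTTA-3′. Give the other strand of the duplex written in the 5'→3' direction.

5'-TAAGAGAGGCGGGAAAGAGGGCTTCGCAGCAGTATCATGCATCTGTAAAACGTAGGTAGTCGCGCGGCTGAGAATG-3'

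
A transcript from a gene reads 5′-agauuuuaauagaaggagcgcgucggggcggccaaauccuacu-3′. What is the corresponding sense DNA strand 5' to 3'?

5'-AGATTTTAATAGAAGGAGCGCGTCGGGGCGGCCAAATCCTACT-3'

The coding DNA strand has the same 5'→3' sequence as the mRNA with U replaced by T.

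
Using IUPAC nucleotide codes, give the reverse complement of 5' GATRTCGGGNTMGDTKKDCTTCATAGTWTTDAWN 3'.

Standard pairs A↔T, G↔C; ambiguity codes pair R↔Y, M↔K, W↔W, D↔H, N↔N. Complement (CTAYAGCCCNAKCHAMMHGAAGTATCAWAAHTWN), then reverse for 5'→3'.

5'-NWTHAAWACTATGAAGHMMAHCKANCCCGAYATC-3'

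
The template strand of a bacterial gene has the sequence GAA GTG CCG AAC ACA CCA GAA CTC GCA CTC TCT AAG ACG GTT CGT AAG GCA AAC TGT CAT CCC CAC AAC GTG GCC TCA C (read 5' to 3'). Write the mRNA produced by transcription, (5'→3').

The mRNA has the sequence of the coding strand (reverse complement of the template) with T→U. Reverse complement of GAAGTGCCGAACACACCAGAACTCGCACTCTCTAAGACGGTTCGTAAGGCAAACTGTCATCCCCACAACGTGGCCTCAC is GTGAGGCCACGTTGTGGGGATGACAGTTTGCCTTACGAACCGTCTTAGAGAGTGCGAGTTCTGGTGTGTTCGGCACTTC; then T→U.

5'-GUGAGGCCACGUUGUGGGGAUGACAGUUUGCCUUACGAACCGUCUUAGAGAGUGCGAGUUCUGGUGUGUUCGGCACUUC-3'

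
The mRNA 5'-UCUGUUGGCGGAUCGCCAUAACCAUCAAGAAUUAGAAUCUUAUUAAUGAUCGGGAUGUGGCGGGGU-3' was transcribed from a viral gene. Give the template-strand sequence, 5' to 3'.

5'-ACCCCGCCACATCCCGATCATTAATAAGATTCTAATTCTTGATGGTTATGGCGATCCGCCAACAGA-3'

Replace U with T to get the coding DNA strand: TCTGTTGGCGGATCGCCATAACCATCAAGAATTAGAATCTTATTAATGATCGGGATGTGGCGGGGT. The template strand is its reverse complement (complement AGACAACCGCCTAGCGGTATTGGTAGTTCTTAATCTTAGAATAATTACTAGCCCTACACCGCCCCA, then reverse).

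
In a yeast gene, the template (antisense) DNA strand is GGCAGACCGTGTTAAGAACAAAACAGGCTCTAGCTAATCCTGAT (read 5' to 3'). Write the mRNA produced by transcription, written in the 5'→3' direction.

5′-AUCAGGAUUAGCUAGAGCCUGUUUUGUUCUUAACACGGUCUGCC-3′

RNA polymerase reads the template 3'→5' and synthesizes mRNA 5'→3' by base-pairing (A→U, T→A, G↔C). The complement of the template is CCGTCTGGCACAATTCTTGTTTTGTCCGAGATCGATTAGGACTA; antiparallel, so 5'→3' the coding strand is ATCAGGATTAGCTAGAGCCTGTTTTGTTCTTAACACGGTCTGCC. Replace T with U for the mRNA.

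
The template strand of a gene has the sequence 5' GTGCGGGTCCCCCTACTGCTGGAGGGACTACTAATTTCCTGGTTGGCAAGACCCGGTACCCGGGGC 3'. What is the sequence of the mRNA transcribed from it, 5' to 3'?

5'-GCCCCGGGUACCGGGUCUUGCCAACCAGGAAAUUAGUAGUCCCUCCAGCAGUAGGGGGACCCGCAC-3'

The mRNA has the sequence of the coding strand (reverse complement of the template) with T→U. Reverse complement of GTGCGGGTCCCCCTACTGCTGGAGGGACTACTAATTTCCTGGTTGGCAAGACCCGGTACCCGGGGC is GCCCCGGGTACCGGGTCTTGCCAACCAGGAAATTAGTAGTCCCTCCAGCAGTAGGGGGACCCGCAC; then T→U.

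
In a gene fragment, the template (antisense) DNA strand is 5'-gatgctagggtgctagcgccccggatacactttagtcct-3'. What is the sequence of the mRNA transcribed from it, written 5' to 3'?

5'-AGGACUAAAGUGUAUCCGGGGCGCUAGCACCCUAGCAUC-3'

The mRNA has the sequence of the coding strand (reverse complement of the template) with T→U. Reverse complement of GATGCTAGGGTGCTAGCGCCCCGGATACACTTTAGTCCT is AGGACTAAAGTGTATCCGGGGCGCTAGCACCCTAGCATC; then T→U.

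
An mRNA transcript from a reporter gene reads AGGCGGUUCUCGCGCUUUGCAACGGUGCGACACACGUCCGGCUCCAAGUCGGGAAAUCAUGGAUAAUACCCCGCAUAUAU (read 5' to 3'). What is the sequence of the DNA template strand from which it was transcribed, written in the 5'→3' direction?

Replace U with T to get the coding DNA strand: AGGCGGTTCTCGCGCTTTGCAACGGTGCGACACACGTCCGGCTCCAAGTCGGGAAATCATGGATAATACCCCGCATATAT. The template strand is its reverse complement (complement TCCGCCAAGAGCGCGAAACGTTGCCACGCTGTGTGCAGGCCGAGGTTCAGCCCTTTAGTACCTATTATGGGGCGTATATA, then reverse).

5'-ATATATGCGGGGTATTATCCATGATTTCCCGACTTGGAGCCGGACGTGTGTCGCACCGTTGCAAAGCGCGAGAACCGCCT-3'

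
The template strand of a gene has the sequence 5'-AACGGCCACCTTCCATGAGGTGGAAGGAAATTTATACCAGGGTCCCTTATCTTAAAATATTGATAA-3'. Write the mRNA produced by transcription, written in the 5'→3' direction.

5′-UUAUCAAUAUUUUAAGAUAAGGGACCCUGGUAUAAAUUUCCUUCCACCUCAUGGAAGGUGGCCGUU-3′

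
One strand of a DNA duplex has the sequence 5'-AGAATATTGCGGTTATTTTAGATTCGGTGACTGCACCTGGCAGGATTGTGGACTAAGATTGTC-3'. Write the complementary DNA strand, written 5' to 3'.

Pairing A↔T and G↔C gives TCTTATAACGCCAATAAAATCTAAGCCACTGACGTGGACCGTCCTAACACCTGATTCTAACAG, running 3'→5'. Reverse for the 5'→3' convention.

5'-GACAATCTTAGTCCACAATCCTGCCAGGTGCAGTCACCGAATCTAAAATAACCGCAATATTCT-3'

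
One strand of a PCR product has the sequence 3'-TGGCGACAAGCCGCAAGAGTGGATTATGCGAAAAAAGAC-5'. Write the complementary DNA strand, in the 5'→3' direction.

5'-ACCGCTGTTCGGCGTTCTCACCTAATACGCTTTTTTCTG-3'

The strand is given 3'→5', so its complement runs 5'→3' in the same left-to-right order: pair each base A↔T, G↔C.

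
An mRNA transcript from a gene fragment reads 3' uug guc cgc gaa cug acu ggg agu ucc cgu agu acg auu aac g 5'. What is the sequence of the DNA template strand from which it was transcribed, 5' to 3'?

Written 5'→3' the mRNA is GCAAUUAGCAUGAUGCCCUUGAGGGUCAGUCAAGCGCCUGGUU, so the coding DNA strand is GCAATTAGCATGATGCCCTTGAGGGTCAGTCAAGCGCCTGGTT. The template is its reverse complement.

5'-AACCAGGCGCTTGACTGACCCTCAAGGGCATCATGCTAATTGC-3'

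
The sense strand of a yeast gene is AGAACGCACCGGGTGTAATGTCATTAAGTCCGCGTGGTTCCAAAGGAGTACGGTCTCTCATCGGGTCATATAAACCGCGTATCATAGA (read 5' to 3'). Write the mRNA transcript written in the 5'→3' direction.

5'-AGAACGCACCGGGUGUAAUGUCAUUAAGUCCGCGUGGUUCCAAAGGAGUACGGUCUCUCAUCGGGUCAUAUAAACCGCGUAUCAUAGA-3'

The mRNA is synthesized from the template strand, so it matches the coding strand with T replaced by U.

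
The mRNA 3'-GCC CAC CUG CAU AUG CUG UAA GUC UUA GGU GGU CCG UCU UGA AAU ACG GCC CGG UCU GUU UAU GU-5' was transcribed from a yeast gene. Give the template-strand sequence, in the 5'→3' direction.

Written 5'→3' the mRNA is UGUAUUUGUCUGGCCCGGCAUAAAGUUCUGCCUGGUGGAUUCUGAAUGUCGUAUACGUCCACCCG, so the coding DNA strand is TGTATTTGTCTGGCCCGGCATAAAGTTCTGCCTGGTGGATTCTGAATGTCGTATACGTCCACCCG. The template is its reverse complement.

5'-CGGGTGGACGTATACGACATTCAGAATCCACCAGGCAGAACTTTATGCCGGGCCAGACAAATACA-3'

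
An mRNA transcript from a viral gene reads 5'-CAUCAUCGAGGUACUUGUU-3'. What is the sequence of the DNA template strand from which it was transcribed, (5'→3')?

5'-AACAAGTACCTCGATGATG-3'

Replace U with T to get the coding DNA strand: CATCATCGAGGTACTTGTT. The template strand is its reverse complement (complement GTAGTAGCTCCATGAACAA, then reverse).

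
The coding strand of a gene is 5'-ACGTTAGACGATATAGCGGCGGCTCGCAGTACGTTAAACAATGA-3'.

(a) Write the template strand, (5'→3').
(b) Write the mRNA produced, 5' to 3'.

(a) The template strand is the reverse complement of the coding strand: complement TGCAATCTGCTATATCGCCGCCGAGCGTCATGCAATTTGTTACT, then reverse.
(b) mRNA matches the coding strand with T→U.

(a) 5'-TCATTGTTTAACGTACTGCGAGCCGCCGCTATATCGTCTAACGT-3'
(b) 5'-ACGUUAGACGAUAUAGCGGCGGCUCGCAGUACGUUAAACAAUGA-3'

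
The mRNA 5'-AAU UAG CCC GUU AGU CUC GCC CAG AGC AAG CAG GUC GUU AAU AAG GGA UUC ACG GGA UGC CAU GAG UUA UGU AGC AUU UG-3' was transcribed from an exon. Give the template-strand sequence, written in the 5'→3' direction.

Replace U with T to get the coding DNA strand: AATTAGCCCGTTAGTCTCGCCCAGAGCAAGCAGGTCGTTAATAAGGGATTCACGGGATGCCATGAGTTATGTAGCATTTG. The template strand is its reverse complement (complement TTAATCGGGCAATCAGAGCGGGTCTCGTTCGTCCAGCAATTATTCCCTAAGTGCCCTACGGTACTCAATACATCGTAAAC, then reverse).

5'-CAAATGCTACATAACTCATGGCATCCCGTGAATCCCTTATTAACGACCTGCTTGCTCTGGGCGAGACTAACGGGCTAATT-3'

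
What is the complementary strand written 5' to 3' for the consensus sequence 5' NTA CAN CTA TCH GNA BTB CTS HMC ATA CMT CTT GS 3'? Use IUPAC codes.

5′-SCAAGAKGTATGKDSAGVAVTNCDGATAGNTGTAN-3′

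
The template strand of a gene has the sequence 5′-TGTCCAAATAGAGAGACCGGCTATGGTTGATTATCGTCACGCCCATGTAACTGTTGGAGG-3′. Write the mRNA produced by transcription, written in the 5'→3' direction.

The mRNA has the sequence of the coding strand (reverse complement of the template) with T→U. Reverse complement of TGTCCAAATAGAGAGACCGGCTATGGTTGATTATCGTCACGCCCATGTAACTGTTGGAGG is CCTCCAACAGTTACATGGGCGTGACGATAATCAACCATAGCCGGTCTCTCTATTTGGACA; then T→U.

5'-CCUCCAACAGUUACAUGGGCGUGACGAUAAUCAACCAUAGCCGGUCUCUCUAUUUGGACA-3'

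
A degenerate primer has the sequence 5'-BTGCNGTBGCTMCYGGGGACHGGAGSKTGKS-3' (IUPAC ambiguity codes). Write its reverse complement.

Standard pairs A↔T, G↔C; ambiguity codes pair Y↔R, M↔K, S↔S, B↔V, H↔D, N↔N. Complement (VACGNCAVCGAKGRCCCCTGDCCTCSMACMS), then reverse for 5'→3'.

5'-SMCAMSCTCCDGTCCCCRGKAGCVACNGCAV-3'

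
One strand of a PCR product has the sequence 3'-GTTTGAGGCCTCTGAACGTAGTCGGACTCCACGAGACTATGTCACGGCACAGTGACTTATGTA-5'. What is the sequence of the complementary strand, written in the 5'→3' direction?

5'-CAAACTCCGGAGACTTGCATCAGCCTGAGGTGCTCTGATACAGTGCCGTGTCACTGAATACAT-3'

The strand is given 3'→5', so its complement runs 5'→3' in the same left-to-right order: pair each base A↔T, G↔C.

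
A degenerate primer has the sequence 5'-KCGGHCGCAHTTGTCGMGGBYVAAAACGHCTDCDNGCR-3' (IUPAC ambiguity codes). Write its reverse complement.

5'-YGCNHGHAGDCGTTTTBRVCCKCGACAADTGCGDCCGM-3'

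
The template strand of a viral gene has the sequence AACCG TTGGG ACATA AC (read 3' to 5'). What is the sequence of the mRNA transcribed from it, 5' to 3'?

Reading the template 3'→5' as shown, RNA polymerase pairs each base (A→U, T→A, G↔C) to build mRNA 5'→3' directly.

5'-UUGGCAACCCUGUAUUG-3'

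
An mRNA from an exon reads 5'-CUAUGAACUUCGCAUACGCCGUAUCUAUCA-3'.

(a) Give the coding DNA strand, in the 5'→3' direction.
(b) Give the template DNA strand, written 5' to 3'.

(a) 5'-CTATGAACTTCGCATACGCCGTATCTATCA-3'
(b) 5'-TGATAGATACGGCGTATGCGAAGTTCATAG-3'

(a) The coding strand matches the mRNA with U→T.
(b) The template strand is the reverse complement of the coding strand.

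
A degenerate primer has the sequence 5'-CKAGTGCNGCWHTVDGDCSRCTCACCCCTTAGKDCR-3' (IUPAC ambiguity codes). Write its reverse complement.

5'-YGHMCTAAGGGGTGAGYSGHCHBADWGCNGCACTMG-3'

Standard pairs A↔T, G↔C; ambiguity codes pair R↔Y, K↔M, W↔W, S↔S, D↔H, V↔B, N↔N. Complement (GMTCACGNCGWDABHCHGSYGAGTGGGGAATCMHGY), then reverse for 5'→3'.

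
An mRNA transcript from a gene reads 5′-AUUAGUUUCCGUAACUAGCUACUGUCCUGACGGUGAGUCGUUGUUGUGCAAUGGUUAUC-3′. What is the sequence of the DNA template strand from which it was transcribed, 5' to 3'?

Replace U with T to get the coding DNA strand: ATTAGTTTCCGTAACTAGCTACTGTCCTGACGGTGAGTCGTTGTTGTGCAATGGTTATC. The template strand is its reverse complement (complement TAATCAAAGGCATTGATCGATGACAGGACTGCCACTCAGCAACAACACGTTACCAATAG, then reverse).

5′-GATAACCATTGCACAACAACGACTCACCGTCAGGACAGTAGCTAGTTACGGAAACTAAT-3′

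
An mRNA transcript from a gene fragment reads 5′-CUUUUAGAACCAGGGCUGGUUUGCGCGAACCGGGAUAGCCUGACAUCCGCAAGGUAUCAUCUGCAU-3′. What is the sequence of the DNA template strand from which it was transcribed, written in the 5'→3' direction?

5′-ATGCAGATGATACCTTGCGGATGTCAGGCTATCCCGGTTCGCGCAAACCAGCCCTGGTTCTAAAAG-3′

Replace U with T to get the coding DNA strand: CTTTTAGAACCAGGGCTGGTTTGCGCGAACCGGGATAGCCTGACATCCGCAAGGTATCATCTGCAT. The template strand is its reverse complement (complement GAAAATCTTGGTCCCGACCAAACGCGCTTGGCCCTATCGGACTGTAGGCGTTCCATAGTAGACGTA, then reverse).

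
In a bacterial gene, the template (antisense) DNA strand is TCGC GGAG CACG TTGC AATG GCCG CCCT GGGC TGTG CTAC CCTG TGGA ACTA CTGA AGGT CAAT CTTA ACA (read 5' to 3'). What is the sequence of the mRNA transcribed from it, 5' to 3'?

5'-UGUUAAGAUUGACCUUCAGUAGUUCCACAGGGUAGCACAGCCCAGGGCGGCCAUUGCAACGUGCUCCGCGA-3'

RNA polymerase reads the template 3'→5' and synthesizes mRNA 5'→3' by base-pairing (A→U, T→A, G↔C). The complement of the template is AGCGCCTCGTGCAACGTTACCGGCGGGACCCGACACGATGGGACACCTTGATGACTTCCAGTTAGAATTGT; antiparallel, so 5'→3' the coding strand is TGTTAAGATTGACCTTCAGTAGTTCCACAGGGTAGCACAGCCCAGGGCGGCCATTGCAACGTGCTCCGCGA. Replace T with U for the mRNA.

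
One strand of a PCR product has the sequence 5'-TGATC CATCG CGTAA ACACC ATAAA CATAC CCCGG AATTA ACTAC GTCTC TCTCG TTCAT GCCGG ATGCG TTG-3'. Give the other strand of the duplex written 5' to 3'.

5′-CAACGCATCCGGCATGAACGAGAGAGACGTAGTTAATTCCGGGGTATGTTTATGGTGTTTACGCGATGGATCA-3′

The complement of TGATCCATCGCGTAAACACCATAAACATACCCCGGAATTAACTACGTCTCTCTCGTTCATGCCGGATGCGTTG is ACTAGGTAGCGCATTTGTGGTATTTGTATGGGGCCTTAATTGATGCAGAGAGAGCAAGTACGGCCTACGCAAC (A↔T, G↔C). DNA strands are antiparallel, so the complementary strand runs 3'→5'; reversing gives the 5'→3' form.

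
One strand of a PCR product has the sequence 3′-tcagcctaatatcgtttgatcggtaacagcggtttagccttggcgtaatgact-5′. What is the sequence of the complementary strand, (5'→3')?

The strand is given 3'→5', so its complement runs 5'→3' in the same left-to-right order: pair each base A↔T, G↔C.

5'-AGTCGGATTATAGCAAACTAGCCATTGTCGCCAAATCGGAACCGCATTACTGA-3'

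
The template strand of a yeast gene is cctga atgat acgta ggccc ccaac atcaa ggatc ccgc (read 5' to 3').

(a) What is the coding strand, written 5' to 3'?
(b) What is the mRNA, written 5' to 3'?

(a) 5'-GCGGGATCCTTGATGTTGGGGGCCTACGTATCATTCAGG-3'
(b) 5'-GCGGGAUCCUUGAUGUUGGGGGCCUACGUAUCAUUCAGG-3'

(a) The coding strand is the reverse complement of the template: complement GGACTTACTATGCATCCGGGGGTTGTAGTTCCTAGGGCG, then reverse.
(b) mRNA has the coding-strand sequence with T→U.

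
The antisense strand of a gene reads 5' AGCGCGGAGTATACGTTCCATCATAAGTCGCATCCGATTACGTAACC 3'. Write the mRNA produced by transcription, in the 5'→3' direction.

5'-GGUUACGUAAUCGGAUGCGACUUAUGAUGGAACGUAUACUCCGCGCU-3'

The mRNA has the sequence of the coding strand (reverse complement of the template) with T→U. Reverse complement of AGCGCGGAGTATACGTTCCATCATAAGTCGCATCCGATTACGTAACC is GGTTACGTAATCGGATGCGACTTATGATGGAACGTATACTCCGCGCT; then T→U.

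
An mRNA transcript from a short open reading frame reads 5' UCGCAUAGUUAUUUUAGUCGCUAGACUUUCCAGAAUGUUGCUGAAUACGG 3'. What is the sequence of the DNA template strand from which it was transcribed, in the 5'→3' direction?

Replace U with T to get the coding DNA strand: TCGCATAGTTATTTTAGTCGCTAGACTTTCCAGAATGTTGCTGAATACGG. The template strand is its reverse complement (complement AGCGTATCAATAAAATCAGCGATCTGAAAGGTCTTACAACGACTTATGCC, then reverse).

5'-CCGTATTCAGCAACATTCTGGAAAGTCTAGCGACTAAAATAACTATGCGA-3'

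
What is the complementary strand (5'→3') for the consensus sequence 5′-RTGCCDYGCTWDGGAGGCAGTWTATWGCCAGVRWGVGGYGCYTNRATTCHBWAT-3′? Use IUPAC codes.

5'-ATWVDGAATYNARGCRCCBCWYBCTGGCWATAWACTGCCTCCHWAGCRHGGCAY-3'

Standard pairs A↔T, G↔C; ambiguity codes pair R↔Y, W↔W, B↔V, D↔H, N↔N. Complement (YACGGHRCGAWHCCTCCGTCAWATAWCGGTCBYWCBCCRCGRANYTAAGDVWTA), then reverse for 5'→3'.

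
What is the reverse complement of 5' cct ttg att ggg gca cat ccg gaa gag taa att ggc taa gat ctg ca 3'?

Complement each base (A↔T, G↔C): GGAAACTAACCCCGTGTAGGCCTTCTCATTTAACCGATTCTAGACGT. Then reverse.

5'-TGCAGATCTTAGCCAATTTACTCTTCCGGATGTGCCCCAATCAAAGG-3'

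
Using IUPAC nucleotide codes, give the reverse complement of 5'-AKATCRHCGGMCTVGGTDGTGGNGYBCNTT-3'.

5'-AANGVRCNCCACHACCBAGKCCGDYGATMT-3'

Standard pairs A↔T, G↔C; ambiguity codes pair R↔Y, M↔K, B↔V, D↔H, N↔N. Complement (TMTAGYDGCCKGABCCAHCACCNCRVGNAA), then reverse for 5'→3'.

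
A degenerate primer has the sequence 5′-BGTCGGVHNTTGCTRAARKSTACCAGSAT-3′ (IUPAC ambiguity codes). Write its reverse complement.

Standard pairs A↔T, G↔C; ambiguity codes pair R↔Y, K↔M, S↔S, B↔V, H↔D, N↔N. Complement (VCAGCCBDNAACGAYTTYMSATGGTCSTA), then reverse for 5'→3'.

5'-ATSCTGGTASMYTTYAGCAANDBCCGACV-3'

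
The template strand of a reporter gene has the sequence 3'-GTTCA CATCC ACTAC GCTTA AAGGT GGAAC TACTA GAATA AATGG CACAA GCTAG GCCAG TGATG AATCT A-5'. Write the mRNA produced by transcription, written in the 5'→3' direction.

Reading the template 3'→5' as shown, RNA polymerase pairs each base (A→U, T→A, G↔C) to build mRNA 5'→3' directly.

5'-CAAGUGUAGGUGAUGCGAAUUUCCACCUUGAUGAUCUUAUUUACCGUGUUCGAUCCGGUCACUACUUAGAU-3'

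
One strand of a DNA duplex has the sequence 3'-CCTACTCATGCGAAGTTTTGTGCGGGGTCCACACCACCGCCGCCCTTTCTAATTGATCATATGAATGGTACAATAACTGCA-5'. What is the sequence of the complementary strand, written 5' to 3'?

5′-GGATGAGTACGCTTCAAAACACGCCCCAGGTGTGGTGGCGGCGGGAAAGATTAACTAGTATACTTACCATGTTATTGACGT-3′

The strand is given 3'→5', so its complement runs 5'→3' in the same left-to-right order: pair each base A↔T, G↔C.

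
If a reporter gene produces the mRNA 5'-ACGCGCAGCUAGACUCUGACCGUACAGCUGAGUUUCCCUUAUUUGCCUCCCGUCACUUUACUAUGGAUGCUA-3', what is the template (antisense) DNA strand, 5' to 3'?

Replace U with T to get the coding DNA strand: ACGCGCAGCTAGACTCTGACCGTACAGCTGAGTTTCCCTTATTTGCCTCCCGTCACTTTACTATGGATGCTA. The template strand is its reverse complement (complement TGCGCGTCGATCTGAGACTGGCATGTCGACTCAAAGGGAATAAACGGAGGGCAGTGAAATGATACCTACGAT, then reverse).

5'-TAGCATCCATAGTAAAGTGACGGGAGGCAAATAAGGGAAACTCAGCTGTACGGTCAGAGTCTAGCTGCGCGT-3'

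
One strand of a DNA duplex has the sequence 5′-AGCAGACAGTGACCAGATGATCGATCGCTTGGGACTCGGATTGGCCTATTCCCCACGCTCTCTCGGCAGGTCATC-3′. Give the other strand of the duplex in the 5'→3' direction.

5'-GATGACCTGCCGAGAGAGCGTGGGGAATAGGCCAATCCGAGTCCCAAGCGATCGATCATCTGGTCACTGTCTGCT-3'

The complement of AGCAGACAGTGACCAGATGATCGATCGCTTGGGACTCGGATTGGCCTATTCCCCACGCTCTCTCGGCAGGTCATC is TCGTCTGTCACTGGTCTACTAGCTAGCGAACCCTGAGCCTAACCGGATAAGGGGTGCGAGAGAGCCGTCCAGTAG (A↔T, G↔C). DNA strands are antiparallel, so the complementary strand runs 3'→5'; reversing gives the 5'→3' form.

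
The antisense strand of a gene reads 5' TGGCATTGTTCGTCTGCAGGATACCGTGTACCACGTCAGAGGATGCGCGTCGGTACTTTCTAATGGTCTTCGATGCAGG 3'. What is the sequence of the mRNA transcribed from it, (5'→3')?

5'-CCUGCAUCGAAGACCAUUAGAAAGUACCGACGCGCAUCCUCUGACGUGGUACACGGUAUCCUGCAGACGAACAAUGCCA-3'

The mRNA has the sequence of the coding strand (reverse complement of the template) with T→U. Reverse complement of TGGCATTGTTCGTCTGCAGGATACCGTGTACCACGTCAGAGGATGCGCGTCGGTACTTTCTAATGGTCTTCGATGCAGG is CCTGCATCGAAGACCATTAGAAAGTACCGACGCGCATCCTCTGACGTGGTACACGGTATCCTGCAGACGAACAATGCCA; then T→U.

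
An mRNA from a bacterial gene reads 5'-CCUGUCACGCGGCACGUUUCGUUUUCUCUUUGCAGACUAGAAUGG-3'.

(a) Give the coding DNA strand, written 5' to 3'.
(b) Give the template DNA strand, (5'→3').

(a) The coding strand matches the mRNA with U→T.
(b) The template strand is the reverse complement of the coding strand.

(a) 5'-CCTGTCACGCGGCACGTTTCGTTTTCTCTTTGCAGACTAGAATGG-3'
(b) 5′-CCATTCTAGTCTGCAAAGAGAAAACGAAACGTGCCGCGTGACAGG-3′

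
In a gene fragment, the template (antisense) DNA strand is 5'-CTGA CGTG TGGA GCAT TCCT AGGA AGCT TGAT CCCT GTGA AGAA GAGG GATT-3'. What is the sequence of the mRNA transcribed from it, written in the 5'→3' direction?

The mRNA has the sequence of the coding strand (reverse complement of the template) with T→U. Reverse complement of CTGACGTGTGGAGCATTCCTAGGAAGCTTGATCCCTGTGAAGAAGAGGGATT is AATCCCTCTTCTTCACAGGGATCAAGCTTCCTAGGAATGCTCCACACGTCAG; then T→U.

5′-AAUCCCUCUUCUUCACAGGGAUCAAGCUUCCUAGGAAUGCUCCACACGUCAG-3′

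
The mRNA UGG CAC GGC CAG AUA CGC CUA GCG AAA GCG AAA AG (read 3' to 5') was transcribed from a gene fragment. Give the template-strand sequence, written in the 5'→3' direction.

Written 5'→3' the mRNA is GAAAAGCGAAAGCGAUCCGCAUAGACCGGCACGGU, so the coding DNA strand is GAAAAGCGAAAGCGATCCGCATAGACCGGCACGGT. The template is its reverse complement.

5′-ACCGTGCCGGTCTATGCGGATCGCTTTCGCTTTTC-3′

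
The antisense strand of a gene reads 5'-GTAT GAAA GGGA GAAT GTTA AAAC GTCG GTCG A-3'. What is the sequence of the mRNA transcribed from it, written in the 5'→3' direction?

5′-UCGACCGACGUUUUAACAUUCUCCCUUUCAUAC-3′

RNA polymerase reads the template 3'→5' and synthesizes mRNA 5'→3' by base-pairing (A→U, T→A, G↔C). The complement of the template is CATACTTTCCCTCTTACAATTTTGCAGCCAGCT; antiparallel, so 5'→3' the coding strand is TCGACCGACGTTTTAACATTCTCCCTTTCATAC. Replace T with U for the mRNA.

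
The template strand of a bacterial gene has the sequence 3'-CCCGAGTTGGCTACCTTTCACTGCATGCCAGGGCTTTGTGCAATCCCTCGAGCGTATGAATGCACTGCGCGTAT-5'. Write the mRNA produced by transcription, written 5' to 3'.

Reading the template 3'→5' as shown, RNA polymerase pairs each base (A→U, T→A, G↔C) to build mRNA 5'→3' directly.

5'-GGGCUCAACCGAUGGAAAGUGACGUACGGUCCCGAAACACGUUAGGGAGCUCGCAUACUUACGUGACGCGCAUA-3'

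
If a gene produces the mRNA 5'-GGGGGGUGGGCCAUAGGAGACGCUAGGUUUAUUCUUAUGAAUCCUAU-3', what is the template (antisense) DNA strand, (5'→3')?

Replace U with T to get the coding DNA strand: GGGGGGTGGGCCATAGGAGACGCTAGGTTTATTCTTATGAATCCTAT. The template strand is its reverse complement (complement CCCCCCACCCGGTATCCTCTGCGATCCAAATAAGAATACTTAGGATA, then reverse).

5′-ATAGGATTCATAAGAATAAACCTAGCGTCTCCTATGGCCCACCCCCC-3′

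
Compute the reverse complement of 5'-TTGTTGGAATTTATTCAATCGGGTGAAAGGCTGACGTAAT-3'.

5'-ATTACGTCAGCCTTTCACCCGATTGAATAAATTCCAACAA-3'

Reading the sequence 3'→5' and pairing each base (A↔T, G↔C) gives the reverse complement directly.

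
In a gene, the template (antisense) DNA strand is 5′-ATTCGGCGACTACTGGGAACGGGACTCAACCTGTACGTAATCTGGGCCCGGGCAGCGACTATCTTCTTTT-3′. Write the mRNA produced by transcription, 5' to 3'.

5'-AAAAGAAGAUAGUCGCUGCCCGGGCCCAGAUUACGUACAGGUUGAGUCCCGUUCCCAGUAGUCGCCGAAU-3'

RNA polymerase reads the template 3'→5' and synthesizes mRNA 5'→3' by base-pairing (A→U, T→A, G↔C). The complement of the template is TAAGCCGCTGATGACCCTTGCCCTGAGTTGGACATGCATTAGACCCGGGCCCGTCGCTGATAGAAGAAAA; antiparallel, so 5'→3' the coding strand is AAAAGAAGATAGTCGCTGCCCGGGCCCAGATTACGTACAGGTTGAGTCCCGTTCCCAGTAGTCGCCGAAT. Replace T with U for the mRNA.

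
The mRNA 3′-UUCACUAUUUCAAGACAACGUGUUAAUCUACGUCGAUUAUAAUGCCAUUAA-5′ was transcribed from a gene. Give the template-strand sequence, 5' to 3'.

Written 5'→3' the mRNA is AAUUACCGUAAUAUUAGCUGCAUCUAAUUGUGCAACAGAACUUUAUCACUU, so the coding DNA strand is AATTACCGTAATATTAGCTGCATCTAATTGTGCAACAGAACTTTATCACTT. The template is its reverse complement.

5'-AAGTGATAAAGTTCTGTTGCACAATTAGATGCAGCTAATATTACGGTAATT-3'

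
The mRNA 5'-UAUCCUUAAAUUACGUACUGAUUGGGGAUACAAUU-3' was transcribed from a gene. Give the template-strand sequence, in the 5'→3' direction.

5'-AATTGTATCCCCAATCAGTACGTAATTTAAGGATA-3'

Replace U with T to get the coding DNA strand: TATCCTTAAATTACGTACTGATTGGGGATACAATT. The template strand is its reverse complement (complement ATAGGAATTTAATGCATGACTAACCCCTATGTTAA, then reverse).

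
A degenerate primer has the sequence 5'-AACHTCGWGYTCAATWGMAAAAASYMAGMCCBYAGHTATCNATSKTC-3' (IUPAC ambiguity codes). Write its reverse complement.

Standard pairs A↔T, G↔C; ambiguity codes pair Y↔R, M↔K, W↔W, S↔S, B↔V, H↔D, N↔N. Complement (TTGDAGCWCRAGTTAWCKTTTTTSRKTCKGGVRTCDATAGNTASMAG), then reverse for 5'→3'.

5′-GAMSATNGATADCTRVGGKCTKRSTTTTTKCWATTGARCWCGADGTT-3′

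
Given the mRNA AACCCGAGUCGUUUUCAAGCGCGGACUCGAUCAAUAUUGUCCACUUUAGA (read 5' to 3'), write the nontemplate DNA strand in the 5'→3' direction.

5'-AACCCGAGTCGTTTTCAAGCGCGGACTCGATCAATATTGTCCACTTTAGA-3'

The coding DNA strand has the same 5'→3' sequence as the mRNA with U replaced by T.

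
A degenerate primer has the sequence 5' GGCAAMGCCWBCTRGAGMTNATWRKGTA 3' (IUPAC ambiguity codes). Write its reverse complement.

Standard pairs A↔T, G↔C; ambiguity codes pair R↔Y, M↔K, W↔W, B↔V, N↔N. Complement (CCGTTKCGGWVGAYCTCKANTAWYMCAT), then reverse for 5'→3'.

5'-TACMYWATNAKCTCYAGVWGGCKTTGCC-3'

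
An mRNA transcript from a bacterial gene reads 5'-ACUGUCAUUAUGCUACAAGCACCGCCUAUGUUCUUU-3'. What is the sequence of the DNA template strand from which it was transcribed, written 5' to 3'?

5'-AAAGAACATAGGCGGTGCTTGTAGCATAATGACAGT-3'

Replace U with T to get the coding DNA strand: ACTGTCATTATGCTACAAGCACCGCCTATGTTCTTT. The template strand is its reverse complement (complement TGACAGTAATACGATGTTCGTGGCGGATACAAGAAA, then reverse).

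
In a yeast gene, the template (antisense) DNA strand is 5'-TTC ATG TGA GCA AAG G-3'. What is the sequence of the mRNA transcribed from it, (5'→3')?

5'-CCUUUGCUCACAUGAA-3'

RNA polymerase reads the template 3'→5' and synthesizes mRNA 5'→3' by base-pairing (A→U, T→A, G↔C). The complement of the template is AAGTACACTCGTTTCC; antiparallel, so 5'→3' the coding strand is CCTTTGCTCACATGAA. Replace T with U for the mRNA.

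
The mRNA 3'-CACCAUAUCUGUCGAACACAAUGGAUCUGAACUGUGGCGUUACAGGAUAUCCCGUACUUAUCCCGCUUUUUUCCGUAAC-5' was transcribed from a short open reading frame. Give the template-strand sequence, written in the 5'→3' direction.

Written 5'→3' the mRNA is CAAUGCCUUUUUUCGCCCUAUUCAUGCCCUAUAGGACAUUGCGGUGUCAAGUCUAGGUAACACAAGCUGUCUAUACCAC, so the coding DNA strand is CAATGCCTTTTTTCGCCCTATTCATGCCCTATAGGACATTGCGGTGTCAAGTCTAGGTAACACAAGCTGTCTATACCAC. The template is its reverse complement.

5'-GTGGTATAGACAGCTTGTGTTACCTAGACTTGACACCGCAATGTCCTATAGGGCATGAATAGGGCGAAAAAAGGCATTG-3'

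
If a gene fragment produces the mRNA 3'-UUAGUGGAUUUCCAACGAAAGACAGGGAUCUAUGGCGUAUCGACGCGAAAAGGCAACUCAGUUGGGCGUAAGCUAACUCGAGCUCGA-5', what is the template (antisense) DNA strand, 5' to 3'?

5′-AATCACCTAAAGGTTGCTTTCTGTCCCTAGATACCGCATAGCTGCGCTTTTCCGTTGAGTCAACCCGCATTCGATTGAGCTCGAGCT-3′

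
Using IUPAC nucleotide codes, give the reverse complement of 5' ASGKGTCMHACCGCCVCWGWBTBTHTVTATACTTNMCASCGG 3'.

Standard pairs A↔T, G↔C; ambiguity codes pair M↔K, W↔W, S↔S, B↔V, H↔D, N↔N. Complement (TSCMCAGKDTGGCGGBGWCWVAVADABATATGAANKGTSGCC), then reverse for 5'→3'.

5'-CCGSTGKNAAGTATABADAVAVWCWGBGGCGGTDKGACMCST-3'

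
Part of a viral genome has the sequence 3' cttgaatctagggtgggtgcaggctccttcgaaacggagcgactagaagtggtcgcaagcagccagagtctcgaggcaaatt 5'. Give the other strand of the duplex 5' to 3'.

5'-GAACTTAGATCCCACCCACGTCCGAGGAAGCTTTGCCTCGCTGATCTTCACCAGCGTTCGTCGGTCTCAGAGCTCCGTTTAA-3'

The strand is given 3'→5', so its complement runs 5'→3' in the same left-to-right order: pair each base A↔T, G↔C.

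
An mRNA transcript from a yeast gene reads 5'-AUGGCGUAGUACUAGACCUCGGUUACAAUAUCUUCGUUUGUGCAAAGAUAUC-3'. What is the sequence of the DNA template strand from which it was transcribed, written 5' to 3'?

5'-GATATCTTTGCACAAACGAAGATATTGTAACCGAGGTCTAGTACTACGCCAT-3'

Replace U with T to get the coding DNA strand: ATGGCGTAGTACTAGACCTCGGTTACAATATCTTCGTTTGTGCAAAGATATC. The template strand is its reverse complement (complement TACCGCATCATGATCTGGAGCCAATGTTATAGAAGCAAACACGTTTCTATAG, then reverse).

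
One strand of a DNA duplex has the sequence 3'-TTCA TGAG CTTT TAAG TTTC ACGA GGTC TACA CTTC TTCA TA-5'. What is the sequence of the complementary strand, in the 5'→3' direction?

The strand is given 3'→5', so its complement runs 5'→3' in the same left-to-right order: pair each base A↔T, G↔C.

5'-AAGTACTCGAAAATTCAAAGTGCTCCAGATGTGAAGAAGTAT-3'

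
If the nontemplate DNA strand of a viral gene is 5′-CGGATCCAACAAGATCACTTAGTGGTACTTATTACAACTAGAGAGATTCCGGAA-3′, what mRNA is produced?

mRNA has the coding-strand sequence with U in place of T.

5'-CGGAUCCAACAAGAUCACUUAGUGGUACUUAUUACAACUAGAGAGAUUCCGGAA-3'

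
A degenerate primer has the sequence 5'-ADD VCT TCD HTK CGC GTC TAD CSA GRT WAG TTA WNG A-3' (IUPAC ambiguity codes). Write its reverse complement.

Standard pairs A↔T, G↔C; ambiguity codes pair R↔Y, K↔M, W↔W, S↔S, D↔H, V↔B, N↔N. Complement (THHBGAAGHDAMGCGCAGATHGSTCYAWTCAATWNCT), then reverse for 5'→3'.

5'-TCNWTAACTWAYCTSGHTAGACGCGMADHGAAGBHHT-3'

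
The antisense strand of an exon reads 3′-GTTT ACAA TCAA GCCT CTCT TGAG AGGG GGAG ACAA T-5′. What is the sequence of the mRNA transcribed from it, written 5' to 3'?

5'-CAAAUGUUAGUUCGGAGAGAACUCUCCCCCUCUGUUA-3'

Reading the template 3'→5' as shown, RNA polymerase pairs each base (A→U, T→A, G↔C) to build mRNA 5'→3' directly.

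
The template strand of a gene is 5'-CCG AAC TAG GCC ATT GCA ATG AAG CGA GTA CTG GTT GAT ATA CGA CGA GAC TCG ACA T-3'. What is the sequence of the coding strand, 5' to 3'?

5'-ATGTCGAGTCTCGTCGTATATCAACCAGTACTCGCTTCATTGCAATGGCCTAGTTCGG-3'

The coding strand is complementary and antiparallel to the template: take the complement (A↔T, G↔C) and reverse.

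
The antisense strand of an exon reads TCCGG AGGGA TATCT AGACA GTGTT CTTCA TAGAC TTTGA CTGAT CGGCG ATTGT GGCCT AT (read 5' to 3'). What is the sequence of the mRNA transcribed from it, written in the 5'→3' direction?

5'-AUAGGCCACAAUCGCCGAUCAGUCAAAGUCUAUGAAGAACACUGUCUAGAUAUCCCUCCGGA-3'

The mRNA has the sequence of the coding strand (reverse complement of the template) with T→U. Reverse complement of TCCGGAGGGATATCTAGACAGTGTTCTTCATAGACTTTGACTGATCGGCGATTGTGGCCTAT is ATAGGCCACAATCGCCGATCAGTCAAAGTCTATGAAGAACACTGTCTAGATATCCCTCCGGA; then T→U.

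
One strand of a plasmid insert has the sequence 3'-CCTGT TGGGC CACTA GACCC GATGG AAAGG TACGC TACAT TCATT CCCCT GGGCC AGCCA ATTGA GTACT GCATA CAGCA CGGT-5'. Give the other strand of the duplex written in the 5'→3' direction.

5'-GGACAACCCGGTGATCTGGGCTACCTTTCCATGCGATGTAAGTAAGGGGACCCGGTCGGTTAACTCATGACGTATGTCGTGCCA-3'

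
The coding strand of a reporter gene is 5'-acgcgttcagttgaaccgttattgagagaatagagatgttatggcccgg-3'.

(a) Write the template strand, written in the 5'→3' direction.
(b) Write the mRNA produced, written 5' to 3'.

(a) 5′-CCGGGCCATAACATCTCTATTCTCTCAATAACGGTTCAACTGAACGCGT-3′
(b) 5'-ACGCGUUCAGUUGAACCGUUAUUGAGAGAAUAGAGAUGUUAUGGCCCGG-3'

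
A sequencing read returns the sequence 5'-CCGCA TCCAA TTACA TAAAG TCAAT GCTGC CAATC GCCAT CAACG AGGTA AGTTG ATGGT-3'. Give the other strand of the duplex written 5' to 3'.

5'-ACCATCAACTTACCTCGTTGATGGCGATTGGCAGCATTGACTTTATGTAATTGGATGCGG-3'

Pairing A↔T and G↔C gives GGCGTAGGTTAATGTATTTCAGTTACGACGGTTAGCGGTAGTTGCTCCATTCAACTACCA, running 3'→5'. Reverse for the 5'→3' convention.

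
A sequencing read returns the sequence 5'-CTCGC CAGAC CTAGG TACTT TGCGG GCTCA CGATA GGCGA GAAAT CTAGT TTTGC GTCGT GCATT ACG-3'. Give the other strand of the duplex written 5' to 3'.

Pairing A↔T and G↔C gives GAGCGGTCTGGATCCATGAAACGCCCGAGTGCTATCCGCTCTTTAGATCAAAACGCAGCACGTAATGC, running 3'→5'. Reverse for the 5'→3' convention.

5'-CGTAATGCACGACGCAAAACTAGATTTCTCGCCTATCGTGAGCCCGCAAAGTACCTAGGTCTGGCGAG-3'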